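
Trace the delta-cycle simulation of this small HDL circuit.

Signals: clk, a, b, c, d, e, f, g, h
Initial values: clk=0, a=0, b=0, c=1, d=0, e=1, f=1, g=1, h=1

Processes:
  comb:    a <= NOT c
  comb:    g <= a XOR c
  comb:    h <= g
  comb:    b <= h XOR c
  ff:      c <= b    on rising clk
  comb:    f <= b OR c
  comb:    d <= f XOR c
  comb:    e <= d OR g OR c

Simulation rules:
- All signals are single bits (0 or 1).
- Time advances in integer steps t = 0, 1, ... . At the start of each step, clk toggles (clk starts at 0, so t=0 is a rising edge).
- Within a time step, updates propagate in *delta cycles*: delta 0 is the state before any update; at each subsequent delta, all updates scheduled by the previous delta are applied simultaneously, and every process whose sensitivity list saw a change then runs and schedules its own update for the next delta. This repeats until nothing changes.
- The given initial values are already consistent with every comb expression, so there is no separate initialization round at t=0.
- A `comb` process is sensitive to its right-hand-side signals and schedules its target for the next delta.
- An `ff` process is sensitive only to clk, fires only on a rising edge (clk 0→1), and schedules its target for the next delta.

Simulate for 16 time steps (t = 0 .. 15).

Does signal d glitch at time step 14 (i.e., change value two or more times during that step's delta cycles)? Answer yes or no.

no

t0.Δ0 h=1 f=1 a=0 clk=0 e=1 b=0 g=1 c=1 d=0
t0.Δ1 h=1 f=1 a=0 clk=1 e=1 b=0 g=1 c=1 d=0
t0.Δ2 h=1 f=1 a=0 clk=1 e=1 b=0 g=1 c=0 d=0
t0.Δ3 h=1 f=0 a=1 clk=1 e=1 b=1 g=0 c=0 d=1
t0.Δ4 h=0 f=1 a=1 clk=1 e=1 b=1 g=1 c=0 d=0
t0.Δ5 h=1 f=1 a=1 clk=1 e=1 b=0 g=1 c=0 d=1
t0.Δ6 h=1 f=0 a=1 clk=1 e=1 b=1 g=1 c=0 d=1
t0.Δ7 h=1 f=1 a=1 clk=1 e=1 b=1 g=1 c=0 d=0
t0.Δ8 h=1 f=1 a=1 clk=1 e=1 b=1 g=1 c=0 d=1
t1.Δ0 h=1 f=1 a=1 clk=1 e=1 b=1 g=1 c=0 d=1
t1.Δ1 h=1 f=1 a=1 clk=0 e=1 b=1 g=1 c=0 d=1
t2.Δ0 h=1 f=1 a=1 clk=0 e=1 b=1 g=1 c=0 d=1
t2.Δ1 h=1 f=1 a=1 clk=1 e=1 b=1 g=1 c=0 d=1
t2.Δ2 h=1 f=1 a=1 clk=1 e=1 b=1 g=1 c=1 d=1
t2.Δ3 h=1 f=1 a=0 clk=1 e=1 b=0 g=0 c=1 d=0
t2.Δ4 h=0 f=1 a=0 clk=1 e=1 b=0 g=1 c=1 d=0
t2.Δ5 h=1 f=1 a=0 clk=1 e=1 b=1 g=1 c=1 d=0
t2.Δ6 h=1 f=1 a=0 clk=1 e=1 b=0 g=1 c=1 d=0
t3.Δ0 h=1 f=1 a=0 clk=1 e=1 b=0 g=1 c=1 d=0
t3.Δ1 h=1 f=1 a=0 clk=0 e=1 b=0 g=1 c=1 d=0
t4.Δ0 h=1 f=1 a=0 clk=0 e=1 b=0 g=1 c=1 d=0
t4.Δ1 h=1 f=1 a=0 clk=1 e=1 b=0 g=1 c=1 d=0
t4.Δ2 h=1 f=1 a=0 clk=1 e=1 b=0 g=1 c=0 d=0
t4.Δ3 h=1 f=0 a=1 clk=1 e=1 b=1 g=0 c=0 d=1
t4.Δ4 h=0 f=1 a=1 clk=1 e=1 b=1 g=1 c=0 d=0
t4.Δ5 h=1 f=1 a=1 clk=1 e=1 b=0 g=1 c=0 d=1
t4.Δ6 h=1 f=0 a=1 clk=1 e=1 b=1 g=1 c=0 d=1
t4.Δ7 h=1 f=1 a=1 clk=1 e=1 b=1 g=1 c=0 d=0
t4.Δ8 h=1 f=1 a=1 clk=1 e=1 b=1 g=1 c=0 d=1
t5.Δ0 h=1 f=1 a=1 clk=1 e=1 b=1 g=1 c=0 d=1
t5.Δ1 h=1 f=1 a=1 clk=0 e=1 b=1 g=1 c=0 d=1
t6.Δ0 h=1 f=1 a=1 clk=0 e=1 b=1 g=1 c=0 d=1
t6.Δ1 h=1 f=1 a=1 clk=1 e=1 b=1 g=1 c=0 d=1
t6.Δ2 h=1 f=1 a=1 clk=1 e=1 b=1 g=1 c=1 d=1
t6.Δ3 h=1 f=1 a=0 clk=1 e=1 b=0 g=0 c=1 d=0
t6.Δ4 h=0 f=1 a=0 clk=1 e=1 b=0 g=1 c=1 d=0
t6.Δ5 h=1 f=1 a=0 clk=1 e=1 b=1 g=1 c=1 d=0
t6.Δ6 h=1 f=1 a=0 clk=1 e=1 b=0 g=1 c=1 d=0
t7.Δ0 h=1 f=1 a=0 clk=1 e=1 b=0 g=1 c=1 d=0
t7.Δ1 h=1 f=1 a=0 clk=0 e=1 b=0 g=1 c=1 d=0
t8.Δ0 h=1 f=1 a=0 clk=0 e=1 b=0 g=1 c=1 d=0
t8.Δ1 h=1 f=1 a=0 clk=1 e=1 b=0 g=1 c=1 d=0
t8.Δ2 h=1 f=1 a=0 clk=1 e=1 b=0 g=1 c=0 d=0
t8.Δ3 h=1 f=0 a=1 clk=1 e=1 b=1 g=0 c=0 d=1
t8.Δ4 h=0 f=1 a=1 clk=1 e=1 b=1 g=1 c=0 d=0
t8.Δ5 h=1 f=1 a=1 clk=1 e=1 b=0 g=1 c=0 d=1
t8.Δ6 h=1 f=0 a=1 clk=1 e=1 b=1 g=1 c=0 d=1
t8.Δ7 h=1 f=1 a=1 clk=1 e=1 b=1 g=1 c=0 d=0
t8.Δ8 h=1 f=1 a=1 clk=1 e=1 b=1 g=1 c=0 d=1
t9.Δ0 h=1 f=1 a=1 clk=1 e=1 b=1 g=1 c=0 d=1
t9.Δ1 h=1 f=1 a=1 clk=0 e=1 b=1 g=1 c=0 d=1
t10.Δ0 h=1 f=1 a=1 clk=0 e=1 b=1 g=1 c=0 d=1
t10.Δ1 h=1 f=1 a=1 clk=1 e=1 b=1 g=1 c=0 d=1
t10.Δ2 h=1 f=1 a=1 clk=1 e=1 b=1 g=1 c=1 d=1
t10.Δ3 h=1 f=1 a=0 clk=1 e=1 b=0 g=0 c=1 d=0
t10.Δ4 h=0 f=1 a=0 clk=1 e=1 b=0 g=1 c=1 d=0
t10.Δ5 h=1 f=1 a=0 clk=1 e=1 b=1 g=1 c=1 d=0
t10.Δ6 h=1 f=1 a=0 clk=1 e=1 b=0 g=1 c=1 d=0
t11.Δ0 h=1 f=1 a=0 clk=1 e=1 b=0 g=1 c=1 d=0
t11.Δ1 h=1 f=1 a=0 clk=0 e=1 b=0 g=1 c=1 d=0
t12.Δ0 h=1 f=1 a=0 clk=0 e=1 b=0 g=1 c=1 d=0
t12.Δ1 h=1 f=1 a=0 clk=1 e=1 b=0 g=1 c=1 d=0
t12.Δ2 h=1 f=1 a=0 clk=1 e=1 b=0 g=1 c=0 d=0
t12.Δ3 h=1 f=0 a=1 clk=1 e=1 b=1 g=0 c=0 d=1
t12.Δ4 h=0 f=1 a=1 clk=1 e=1 b=1 g=1 c=0 d=0
t12.Δ5 h=1 f=1 a=1 clk=1 e=1 b=0 g=1 c=0 d=1
t12.Δ6 h=1 f=0 a=1 clk=1 e=1 b=1 g=1 c=0 d=1
t12.Δ7 h=1 f=1 a=1 clk=1 e=1 b=1 g=1 c=0 d=0
t12.Δ8 h=1 f=1 a=1 clk=1 e=1 b=1 g=1 c=0 d=1
t13.Δ0 h=1 f=1 a=1 clk=1 e=1 b=1 g=1 c=0 d=1
t13.Δ1 h=1 f=1 a=1 clk=0 e=1 b=1 g=1 c=0 d=1
t14.Δ0 h=1 f=1 a=1 clk=0 e=1 b=1 g=1 c=0 d=1
t14.Δ1 h=1 f=1 a=1 clk=1 e=1 b=1 g=1 c=0 d=1
t14.Δ2 h=1 f=1 a=1 clk=1 e=1 b=1 g=1 c=1 d=1
t14.Δ3 h=1 f=1 a=0 clk=1 e=1 b=0 g=0 c=1 d=0
t14.Δ4 h=0 f=1 a=0 clk=1 e=1 b=0 g=1 c=1 d=0
t14.Δ5 h=1 f=1 a=0 clk=1 e=1 b=1 g=1 c=1 d=0
t14.Δ6 h=1 f=1 a=0 clk=1 e=1 b=0 g=1 c=1 d=0
t15.Δ0 h=1 f=1 a=0 clk=1 e=1 b=0 g=1 c=1 d=0
t15.Δ1 h=1 f=1 a=0 clk=0 e=1 b=0 g=1 c=1 d=0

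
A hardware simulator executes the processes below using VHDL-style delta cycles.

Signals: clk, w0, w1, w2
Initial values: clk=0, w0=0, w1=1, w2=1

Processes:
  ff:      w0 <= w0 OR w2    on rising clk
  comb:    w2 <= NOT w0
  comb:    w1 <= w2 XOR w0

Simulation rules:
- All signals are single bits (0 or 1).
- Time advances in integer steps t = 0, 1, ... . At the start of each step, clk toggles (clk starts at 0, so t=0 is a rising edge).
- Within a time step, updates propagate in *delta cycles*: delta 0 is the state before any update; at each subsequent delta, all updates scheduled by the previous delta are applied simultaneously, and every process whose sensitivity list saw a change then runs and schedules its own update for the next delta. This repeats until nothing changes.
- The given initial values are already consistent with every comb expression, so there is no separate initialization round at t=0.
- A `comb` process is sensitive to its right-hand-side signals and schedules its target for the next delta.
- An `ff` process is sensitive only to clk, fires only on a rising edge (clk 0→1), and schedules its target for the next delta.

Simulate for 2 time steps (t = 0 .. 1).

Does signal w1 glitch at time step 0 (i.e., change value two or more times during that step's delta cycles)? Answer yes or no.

yes

t0.Δ0 w0=0 clk=0 w1=1 w2=1
t0.Δ1 w0=0 clk=1 w1=1 w2=1
t0.Δ2 w0=1 clk=1 w1=1 w2=1
t0.Δ3 w0=1 clk=1 w1=0 w2=0
t0.Δ4 w0=1 clk=1 w1=1 w2=0
t1.Δ0 w0=1 clk=1 w1=1 w2=0
t1.Δ1 w0=1 clk=0 w1=1 w2=0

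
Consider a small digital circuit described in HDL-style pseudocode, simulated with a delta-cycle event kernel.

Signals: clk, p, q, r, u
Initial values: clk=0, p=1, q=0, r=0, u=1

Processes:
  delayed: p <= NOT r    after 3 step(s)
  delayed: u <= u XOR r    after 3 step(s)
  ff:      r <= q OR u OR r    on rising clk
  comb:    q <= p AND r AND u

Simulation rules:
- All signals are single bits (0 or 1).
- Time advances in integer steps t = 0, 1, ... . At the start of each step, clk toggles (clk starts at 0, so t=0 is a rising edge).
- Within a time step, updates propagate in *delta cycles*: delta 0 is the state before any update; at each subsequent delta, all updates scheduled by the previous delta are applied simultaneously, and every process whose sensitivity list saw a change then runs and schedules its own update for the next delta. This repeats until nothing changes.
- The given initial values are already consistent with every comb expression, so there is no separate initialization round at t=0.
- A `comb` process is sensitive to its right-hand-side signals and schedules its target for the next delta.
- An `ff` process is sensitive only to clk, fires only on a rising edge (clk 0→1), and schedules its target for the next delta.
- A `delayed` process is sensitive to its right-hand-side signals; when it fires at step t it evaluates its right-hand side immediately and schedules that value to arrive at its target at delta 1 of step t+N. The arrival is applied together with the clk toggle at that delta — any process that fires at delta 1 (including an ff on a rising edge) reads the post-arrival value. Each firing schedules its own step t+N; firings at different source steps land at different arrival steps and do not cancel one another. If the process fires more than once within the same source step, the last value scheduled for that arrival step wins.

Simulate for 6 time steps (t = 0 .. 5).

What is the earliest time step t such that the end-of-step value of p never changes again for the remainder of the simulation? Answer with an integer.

3

t=0 Δ0: clk=0 r=0 u=1 q=0 p=1
  Δ1: clk:0→1
  Δ2: r:0→1
  Δ3: q:0→1
  (3Δ to stable)
t=1 Δ0: clk=1 r=1 u=1 q=1 p=1
  Δ1: clk:1→0
  (1Δ to stable)
t=2 Δ0: clk=0 r=1 u=1 q=1 p=1
  Δ1: clk:0→1
  (1Δ to stable)
t=3 Δ0: clk=1 r=1 u=1 q=1 p=1
  Δ1: clk:1→0, u:1→0, p:1→0
  Δ2: q:1→0
  (2Δ to stable)
t=4 Δ0: clk=0 r=1 u=0 q=0 p=0
  Δ1: clk:0→1
  (1Δ to stable)
t=5 Δ0: clk=1 r=1 u=0 q=0 p=0
  Δ1: clk:1→0
  (1Δ to stable)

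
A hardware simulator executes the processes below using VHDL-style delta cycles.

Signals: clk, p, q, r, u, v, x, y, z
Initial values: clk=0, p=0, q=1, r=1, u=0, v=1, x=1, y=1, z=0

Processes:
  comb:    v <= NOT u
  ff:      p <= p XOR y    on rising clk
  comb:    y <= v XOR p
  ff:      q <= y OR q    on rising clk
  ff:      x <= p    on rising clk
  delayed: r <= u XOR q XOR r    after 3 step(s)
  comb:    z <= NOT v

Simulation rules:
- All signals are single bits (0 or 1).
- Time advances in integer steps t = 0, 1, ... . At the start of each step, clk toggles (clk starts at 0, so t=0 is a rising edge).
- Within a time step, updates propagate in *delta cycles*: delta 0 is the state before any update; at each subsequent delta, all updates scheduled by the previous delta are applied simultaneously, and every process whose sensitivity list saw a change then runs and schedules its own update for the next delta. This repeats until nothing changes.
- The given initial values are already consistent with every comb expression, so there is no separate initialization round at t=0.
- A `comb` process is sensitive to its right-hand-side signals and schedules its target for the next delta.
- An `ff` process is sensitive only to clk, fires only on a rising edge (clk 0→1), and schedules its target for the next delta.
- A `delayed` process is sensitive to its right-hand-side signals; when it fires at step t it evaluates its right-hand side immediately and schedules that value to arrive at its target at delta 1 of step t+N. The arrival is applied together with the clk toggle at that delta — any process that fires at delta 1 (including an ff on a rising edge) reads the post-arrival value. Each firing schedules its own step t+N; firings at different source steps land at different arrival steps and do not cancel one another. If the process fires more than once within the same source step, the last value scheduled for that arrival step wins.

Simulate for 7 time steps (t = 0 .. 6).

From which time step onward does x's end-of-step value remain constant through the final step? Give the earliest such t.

2

t=0 Δ0: clk=0 u=0 r=1 y=1 z=0 x=1 q=1 p=0 v=1
  Δ1: clk:0→1
  Δ2: x:1→0, p:0→1
  Δ3: y:1→0
  (3Δ to stable)
t=1 Δ0: clk=1 u=0 r=1 y=0 z=0 x=0 q=1 p=1 v=1
  Δ1: clk:1→0
  (1Δ to stable)
t=2 Δ0: clk=0 u=0 r=1 y=0 z=0 x=0 q=1 p=1 v=1
  Δ1: clk:0→1
  Δ2: x:0→1
  (2Δ to stable)
t=3 Δ0: clk=1 u=0 r=1 y=0 z=0 x=1 q=1 p=1 v=1
  Δ1: clk:1→0
  (1Δ to stable)
t=4 Δ0: clk=0 u=0 r=1 y=0 z=0 x=1 q=1 p=1 v=1
  Δ1: clk:0→1
  (1Δ to stable)
t=5 Δ0: clk=1 u=0 r=1 y=0 z=0 x=1 q=1 p=1 v=1
  Δ1: clk:1→0
  (1Δ to stable)
t=6 Δ0: clk=0 u=0 r=1 y=0 z=0 x=1 q=1 p=1 v=1
  Δ1: clk:0→1
  (1Δ to stable)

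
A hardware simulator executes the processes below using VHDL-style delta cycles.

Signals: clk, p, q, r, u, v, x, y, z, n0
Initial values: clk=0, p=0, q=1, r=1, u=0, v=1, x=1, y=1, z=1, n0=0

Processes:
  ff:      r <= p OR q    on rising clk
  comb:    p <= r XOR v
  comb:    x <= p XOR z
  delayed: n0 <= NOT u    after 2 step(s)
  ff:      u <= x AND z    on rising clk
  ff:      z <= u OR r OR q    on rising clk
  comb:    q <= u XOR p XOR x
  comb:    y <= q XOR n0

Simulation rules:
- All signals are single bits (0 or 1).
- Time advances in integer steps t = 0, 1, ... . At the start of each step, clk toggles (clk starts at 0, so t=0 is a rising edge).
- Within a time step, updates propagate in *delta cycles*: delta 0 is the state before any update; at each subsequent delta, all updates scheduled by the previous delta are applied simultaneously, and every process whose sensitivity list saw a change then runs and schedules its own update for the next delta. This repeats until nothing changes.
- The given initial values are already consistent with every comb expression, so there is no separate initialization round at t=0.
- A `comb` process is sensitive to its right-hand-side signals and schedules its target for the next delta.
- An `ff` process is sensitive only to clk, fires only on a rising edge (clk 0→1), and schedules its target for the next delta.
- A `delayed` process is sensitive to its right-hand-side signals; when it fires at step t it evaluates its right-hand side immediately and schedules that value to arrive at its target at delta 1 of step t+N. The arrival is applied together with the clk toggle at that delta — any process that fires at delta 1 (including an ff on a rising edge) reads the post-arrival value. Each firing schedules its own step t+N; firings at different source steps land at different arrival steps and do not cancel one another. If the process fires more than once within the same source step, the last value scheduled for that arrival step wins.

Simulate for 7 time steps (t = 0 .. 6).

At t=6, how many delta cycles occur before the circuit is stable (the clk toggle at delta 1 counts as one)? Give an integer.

[bits: clk,x,y,r,v,n0,q,u,z,p]
t=0: Δ0=0111101010 Δ1=1111101010 Δ2=1111101110 Δ3=1111100110 Δ4=1101100110 | 4Δ
t=1: Δ0=1101100110 Δ1=0101100110 | 1Δ
t=2: Δ0=0101100110 Δ1=1101100110 Δ2=1100100110 Δ3=1100100111 Δ4=1000101111 Δ5=1010100111 Δ6=1000100111 | 6Δ
t=3: Δ0=1000100111 Δ1=0000100111 | 1Δ
t=4: Δ0=0000100111 Δ1=1000100111 Δ2=1001100011 Δ3=1001101010 Δ4=1111100010 Δ5=1101101010 Δ6=1111101010 | 6Δ
t=5: Δ0=1111101010 Δ1=0111101010 | 1Δ
t=6: Δ0=0111101010 Δ1=1111111010 Δ2=1101111110 Δ3=1101110110 Δ4=1111110110 | 4Δ

4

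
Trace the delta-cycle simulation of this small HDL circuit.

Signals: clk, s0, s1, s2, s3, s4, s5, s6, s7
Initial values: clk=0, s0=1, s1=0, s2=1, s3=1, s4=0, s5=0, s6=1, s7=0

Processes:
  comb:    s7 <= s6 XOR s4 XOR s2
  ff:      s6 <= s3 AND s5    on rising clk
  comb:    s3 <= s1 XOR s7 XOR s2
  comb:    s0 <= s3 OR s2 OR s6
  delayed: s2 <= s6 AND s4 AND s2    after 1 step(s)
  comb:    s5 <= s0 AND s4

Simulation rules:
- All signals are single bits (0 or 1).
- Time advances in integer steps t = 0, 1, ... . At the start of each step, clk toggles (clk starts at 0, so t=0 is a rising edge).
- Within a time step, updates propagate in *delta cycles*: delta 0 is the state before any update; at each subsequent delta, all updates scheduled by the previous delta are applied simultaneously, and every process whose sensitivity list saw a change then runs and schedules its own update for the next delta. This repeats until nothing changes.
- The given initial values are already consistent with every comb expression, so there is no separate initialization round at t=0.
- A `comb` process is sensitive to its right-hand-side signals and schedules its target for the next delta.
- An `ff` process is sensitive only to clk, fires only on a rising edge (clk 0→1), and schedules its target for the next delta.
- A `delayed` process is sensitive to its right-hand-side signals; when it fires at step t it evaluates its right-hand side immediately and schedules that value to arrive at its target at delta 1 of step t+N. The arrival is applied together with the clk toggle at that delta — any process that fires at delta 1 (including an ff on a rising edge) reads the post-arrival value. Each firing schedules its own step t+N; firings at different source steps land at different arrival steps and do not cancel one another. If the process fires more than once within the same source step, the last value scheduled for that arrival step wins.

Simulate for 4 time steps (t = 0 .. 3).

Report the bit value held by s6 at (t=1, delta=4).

0

t=0 Δ0: s3=1 s2=1 s1=0 s0=1 clk=0 s6=1 s5=0 s4=0 s7=0
  Δ1: clk:0→1
  Δ2: s6:1→0
  Δ3: s7:0→1
  Δ4: s3:1→0
  (4Δ to stable)
t=1 Δ0: s3=0 s2=1 s1=0 s0=1 clk=1 s6=0 s5=0 s4=0 s7=1
  Δ1: s2:1→0, clk:1→0
  Δ2: s3:0→1, s0:1→0, s7:1→0
  Δ3: s3:1→0, s0:0→1
  Δ4: s0:1→0
  (4Δ to stable)
t=2 Δ0: s3=0 s2=0 s1=0 s0=0 clk=0 s6=0 s5=0 s4=0 s7=0
  Δ1: clk:0→1
  (1Δ to stable)
t=3 Δ0: s3=0 s2=0 s1=0 s0=0 clk=1 s6=0 s5=0 s4=0 s7=0
  Δ1: clk:1→0
  (1Δ to stable)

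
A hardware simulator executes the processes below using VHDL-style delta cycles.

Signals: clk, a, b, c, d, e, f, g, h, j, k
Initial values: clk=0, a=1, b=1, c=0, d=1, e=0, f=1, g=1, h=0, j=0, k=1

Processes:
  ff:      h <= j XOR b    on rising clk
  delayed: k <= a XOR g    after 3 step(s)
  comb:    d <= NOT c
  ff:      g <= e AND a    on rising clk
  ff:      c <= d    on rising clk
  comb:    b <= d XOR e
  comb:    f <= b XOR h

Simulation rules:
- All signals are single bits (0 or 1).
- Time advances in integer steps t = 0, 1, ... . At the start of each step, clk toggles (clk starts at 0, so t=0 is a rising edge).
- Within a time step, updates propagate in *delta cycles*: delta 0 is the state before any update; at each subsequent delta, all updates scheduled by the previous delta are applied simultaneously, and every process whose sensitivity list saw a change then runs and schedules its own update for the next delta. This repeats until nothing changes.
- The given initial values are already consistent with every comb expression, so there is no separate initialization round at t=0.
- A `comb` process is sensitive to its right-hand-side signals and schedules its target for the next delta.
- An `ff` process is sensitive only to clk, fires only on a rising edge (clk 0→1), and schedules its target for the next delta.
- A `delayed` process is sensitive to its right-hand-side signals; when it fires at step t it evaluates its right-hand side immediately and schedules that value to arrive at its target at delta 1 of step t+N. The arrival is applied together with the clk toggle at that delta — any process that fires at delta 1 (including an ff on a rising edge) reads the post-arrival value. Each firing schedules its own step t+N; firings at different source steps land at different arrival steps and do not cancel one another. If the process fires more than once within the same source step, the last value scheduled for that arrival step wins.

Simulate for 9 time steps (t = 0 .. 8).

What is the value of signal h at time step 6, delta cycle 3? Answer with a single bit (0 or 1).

t=0 Δ0: f=1 clk=0 k=1 d=1 h=0 j=0 c=0 e=0 a=1 g=1 b=1
  Δ1: clk:0→1
  Δ2: h:0→1, c:0→1, g:1→0
  Δ3: f:1→0, d:1→0
  Δ4: b:1→0
  Δ5: f:0→1
  (5Δ to stable)
t=1 Δ0: f=1 clk=1 k=1 d=0 h=1 j=0 c=1 e=0 a=1 g=0 b=0
  Δ1: clk:1→0
  (1Δ to stable)
t=2 Δ0: f=1 clk=0 k=1 d=0 h=1 j=0 c=1 e=0 a=1 g=0 b=0
  Δ1: clk:0→1
  Δ2: h:1→0, c:1→0
  Δ3: f:1→0, d:0→1
  Δ4: b:0→1
  Δ5: f:0→1
  (5Δ to stable)
t=3 Δ0: f=1 clk=1 k=1 d=1 h=0 j=0 c=0 e=0 a=1 g=0 b=1
  Δ1: clk:1→0
  (1Δ to stable)
t=4 Δ0: f=1 clk=0 k=1 d=1 h=0 j=0 c=0 e=0 a=1 g=0 b=1
  Δ1: clk:0→1
  Δ2: h:0→1, c:0→1
  Δ3: f:1→0, d:1→0
  Δ4: b:1→0
  Δ5: f:0→1
  (5Δ to stable)
t=5 Δ0: f=1 clk=1 k=1 d=0 h=1 j=0 c=1 e=0 a=1 g=0 b=0
  Δ1: clk:1→0
  (1Δ to stable)
t=6 Δ0: f=1 clk=0 k=1 d=0 h=1 j=0 c=1 e=0 a=1 g=0 b=0
  Δ1: clk:0→1
  Δ2: h:1→0, c:1→0
  Δ3: f:1→0, d:0→1
  Δ4: b:0→1
  Δ5: f:0→1
  (5Δ to stable)
t=7 Δ0: f=1 clk=1 k=1 d=1 h=0 j=0 c=0 e=0 a=1 g=0 b=1
  Δ1: clk:1→0
  (1Δ to stable)
t=8 Δ0: f=1 clk=0 k=1 d=1 h=0 j=0 c=0 e=0 a=1 g=0 b=1
  Δ1: clk:0→1
  Δ2: h:0→1, c:0→1
  Δ3: f:1→0, d:1→0
  Δ4: b:1→0
  Δ5: f:0→1
  (5Δ to stable)

0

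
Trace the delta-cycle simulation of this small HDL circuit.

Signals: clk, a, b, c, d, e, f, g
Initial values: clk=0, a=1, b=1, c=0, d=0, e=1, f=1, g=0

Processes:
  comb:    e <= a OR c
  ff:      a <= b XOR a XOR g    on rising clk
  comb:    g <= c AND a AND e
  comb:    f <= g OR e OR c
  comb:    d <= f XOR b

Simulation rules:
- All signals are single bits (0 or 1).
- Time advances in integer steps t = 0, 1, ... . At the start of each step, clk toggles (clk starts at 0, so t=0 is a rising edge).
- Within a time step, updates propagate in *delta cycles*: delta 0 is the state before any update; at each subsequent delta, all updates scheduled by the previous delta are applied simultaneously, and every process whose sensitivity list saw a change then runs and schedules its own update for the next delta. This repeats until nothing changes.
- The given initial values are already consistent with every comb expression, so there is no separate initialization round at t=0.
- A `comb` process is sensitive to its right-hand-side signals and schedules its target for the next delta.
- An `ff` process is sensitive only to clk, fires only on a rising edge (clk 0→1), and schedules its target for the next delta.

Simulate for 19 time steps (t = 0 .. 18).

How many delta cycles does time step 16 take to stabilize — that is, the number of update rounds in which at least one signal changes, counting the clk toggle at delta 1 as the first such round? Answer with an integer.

t0.Δ0 a=1 clk=0 f=1 e=1 b=1 c=0 g=0 d=0
t0.Δ1 a=1 clk=1 f=1 e=1 b=1 c=0 g=0 d=0
t0.Δ2 a=0 clk=1 f=1 e=1 b=1 c=0 g=0 d=0
t0.Δ3 a=0 clk=1 f=1 e=0 b=1 c=0 g=0 d=0
t0.Δ4 a=0 clk=1 f=0 e=0 b=1 c=0 g=0 d=0
t0.Δ5 a=0 clk=1 f=0 e=0 b=1 c=0 g=0 d=1
t1.Δ0 a=0 clk=1 f=0 e=0 b=1 c=0 g=0 d=1
t1.Δ1 a=0 clk=0 f=0 e=0 b=1 c=0 g=0 d=1
t2.Δ0 a=0 clk=0 f=0 e=0 b=1 c=0 g=0 d=1
t2.Δ1 a=0 clk=1 f=0 e=0 b=1 c=0 g=0 d=1
t2.Δ2 a=1 clk=1 f=0 e=0 b=1 c=0 g=0 d=1
t2.Δ3 a=1 clk=1 f=0 e=1 b=1 c=0 g=0 d=1
t2.Δ4 a=1 clk=1 f=1 e=1 b=1 c=0 g=0 d=1
t2.Δ5 a=1 clk=1 f=1 e=1 b=1 c=0 g=0 d=0
t3.Δ0 a=1 clk=1 f=1 e=1 b=1 c=0 g=0 d=0
t3.Δ1 a=1 clk=0 f=1 e=1 b=1 c=0 g=0 d=0
t4.Δ0 a=1 clk=0 f=1 e=1 b=1 c=0 g=0 d=0
t4.Δ1 a=1 clk=1 f=1 e=1 b=1 c=0 g=0 d=0
t4.Δ2 a=0 clk=1 f=1 e=1 b=1 c=0 g=0 d=0
t4.Δ3 a=0 clk=1 f=1 e=0 b=1 c=0 g=0 d=0
t4.Δ4 a=0 clk=1 f=0 e=0 b=1 c=0 g=0 d=0
t4.Δ5 a=0 clk=1 f=0 e=0 b=1 c=0 g=0 d=1
t5.Δ0 a=0 clk=1 f=0 e=0 b=1 c=0 g=0 d=1
t5.Δ1 a=0 clk=0 f=0 e=0 b=1 c=0 g=0 d=1
t6.Δ0 a=0 clk=0 f=0 e=0 b=1 c=0 g=0 d=1
t6.Δ1 a=0 clk=1 f=0 e=0 b=1 c=0 g=0 d=1
t6.Δ2 a=1 clk=1 f=0 e=0 b=1 c=0 g=0 d=1
t6.Δ3 a=1 clk=1 f=0 e=1 b=1 c=0 g=0 d=1
t6.Δ4 a=1 clk=1 f=1 e=1 b=1 c=0 g=0 d=1
t6.Δ5 a=1 clk=1 f=1 e=1 b=1 c=0 g=0 d=0
t7.Δ0 a=1 clk=1 f=1 e=1 b=1 c=0 g=0 d=0
t7.Δ1 a=1 clk=0 f=1 e=1 b=1 c=0 g=0 d=0
t8.Δ0 a=1 clk=0 f=1 e=1 b=1 c=0 g=0 d=0
t8.Δ1 a=1 clk=1 f=1 e=1 b=1 c=0 g=0 d=0
t8.Δ2 a=0 clk=1 f=1 e=1 b=1 c=0 g=0 d=0
t8.Δ3 a=0 clk=1 f=1 e=0 b=1 c=0 g=0 d=0
t8.Δ4 a=0 clk=1 f=0 e=0 b=1 c=0 g=0 d=0
t8.Δ5 a=0 clk=1 f=0 e=0 b=1 c=0 g=0 d=1
t9.Δ0 a=0 clk=1 f=0 e=0 b=1 c=0 g=0 d=1
t9.Δ1 a=0 clk=0 f=0 e=0 b=1 c=0 g=0 d=1
t10.Δ0 a=0 clk=0 f=0 e=0 b=1 c=0 g=0 d=1
t10.Δ1 a=0 clk=1 f=0 e=0 b=1 c=0 g=0 d=1
t10.Δ2 a=1 clk=1 f=0 e=0 b=1 c=0 g=0 d=1
t10.Δ3 a=1 clk=1 f=0 e=1 b=1 c=0 g=0 d=1
t10.Δ4 a=1 clk=1 f=1 e=1 b=1 c=0 g=0 d=1
t10.Δ5 a=1 clk=1 f=1 e=1 b=1 c=0 g=0 d=0
t11.Δ0 a=1 clk=1 f=1 e=1 b=1 c=0 g=0 d=0
t11.Δ1 a=1 clk=0 f=1 e=1 b=1 c=0 g=0 d=0
t12.Δ0 a=1 clk=0 f=1 e=1 b=1 c=0 g=0 d=0
t12.Δ1 a=1 clk=1 f=1 e=1 b=1 c=0 g=0 d=0
t12.Δ2 a=0 clk=1 f=1 e=1 b=1 c=0 g=0 d=0
t12.Δ3 a=0 clk=1 f=1 e=0 b=1 c=0 g=0 d=0
t12.Δ4 a=0 clk=1 f=0 e=0 b=1 c=0 g=0 d=0
t12.Δ5 a=0 clk=1 f=0 e=0 b=1 c=0 g=0 d=1
t13.Δ0 a=0 clk=1 f=0 e=0 b=1 c=0 g=0 d=1
t13.Δ1 a=0 clk=0 f=0 e=0 b=1 c=0 g=0 d=1
t14.Δ0 a=0 clk=0 f=0 e=0 b=1 c=0 g=0 d=1
t14.Δ1 a=0 clk=1 f=0 e=0 b=1 c=0 g=0 d=1
t14.Δ2 a=1 clk=1 f=0 e=0 b=1 c=0 g=0 d=1
t14.Δ3 a=1 clk=1 f=0 e=1 b=1 c=0 g=0 d=1
t14.Δ4 a=1 clk=1 f=1 e=1 b=1 c=0 g=0 d=1
t14.Δ5 a=1 clk=1 f=1 e=1 b=1 c=0 g=0 d=0
t15.Δ0 a=1 clk=1 f=1 e=1 b=1 c=0 g=0 d=0
t15.Δ1 a=1 clk=0 f=1 e=1 b=1 c=0 g=0 d=0
t16.Δ0 a=1 clk=0 f=1 e=1 b=1 c=0 g=0 d=0
t16.Δ1 a=1 clk=1 f=1 e=1 b=1 c=0 g=0 d=0
t16.Δ2 a=0 clk=1 f=1 e=1 b=1 c=0 g=0 d=0
t16.Δ3 a=0 clk=1 f=1 e=0 b=1 c=0 g=0 d=0
t16.Δ4 a=0 clk=1 f=0 e=0 b=1 c=0 g=0 d=0
t16.Δ5 a=0 clk=1 f=0 e=0 b=1 c=0 g=0 d=1
t17.Δ0 a=0 clk=1 f=0 e=0 b=1 c=0 g=0 d=1
t17.Δ1 a=0 clk=0 f=0 e=0 b=1 c=0 g=0 d=1
t18.Δ0 a=0 clk=0 f=0 e=0 b=1 c=0 g=0 d=1
t18.Δ1 a=0 clk=1 f=0 e=0 b=1 c=0 g=0 d=1
t18.Δ2 a=1 clk=1 f=0 e=0 b=1 c=0 g=0 d=1
t18.Δ3 a=1 clk=1 f=0 e=1 b=1 c=0 g=0 d=1
t18.Δ4 a=1 clk=1 f=1 e=1 b=1 c=0 g=0 d=1
t18.Δ5 a=1 clk=1 f=1 e=1 b=1 c=0 g=0 d=0

5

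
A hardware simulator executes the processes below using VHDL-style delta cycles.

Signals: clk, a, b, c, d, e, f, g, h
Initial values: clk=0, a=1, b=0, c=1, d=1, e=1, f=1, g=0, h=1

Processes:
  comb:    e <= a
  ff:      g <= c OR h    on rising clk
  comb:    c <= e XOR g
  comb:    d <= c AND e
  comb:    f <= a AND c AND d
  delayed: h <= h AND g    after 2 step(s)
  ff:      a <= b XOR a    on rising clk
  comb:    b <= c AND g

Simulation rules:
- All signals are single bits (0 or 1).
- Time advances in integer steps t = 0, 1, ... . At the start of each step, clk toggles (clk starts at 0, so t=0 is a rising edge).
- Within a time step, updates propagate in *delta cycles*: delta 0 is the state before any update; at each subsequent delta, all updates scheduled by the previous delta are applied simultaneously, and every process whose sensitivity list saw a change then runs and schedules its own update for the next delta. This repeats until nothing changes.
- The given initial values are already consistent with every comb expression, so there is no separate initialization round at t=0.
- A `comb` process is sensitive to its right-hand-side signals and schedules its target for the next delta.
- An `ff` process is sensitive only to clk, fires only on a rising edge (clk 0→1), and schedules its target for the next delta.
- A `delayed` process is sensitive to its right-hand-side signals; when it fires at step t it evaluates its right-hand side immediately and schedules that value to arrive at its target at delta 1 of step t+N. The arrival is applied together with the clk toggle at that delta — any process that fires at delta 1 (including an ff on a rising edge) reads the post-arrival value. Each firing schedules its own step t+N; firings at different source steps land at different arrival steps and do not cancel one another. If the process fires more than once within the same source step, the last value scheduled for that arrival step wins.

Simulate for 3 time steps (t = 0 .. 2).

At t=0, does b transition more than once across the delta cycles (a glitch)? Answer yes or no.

[bits: g,h,f,d,a,c,e,b,clk]
t=0: Δ0=011111100 Δ1=011111101 Δ2=111111101 Δ3=111110111 Δ4=110010101 | 4Δ
t=1: Δ0=110010101 Δ1=110010100 | 1Δ
t=2: Δ0=110010100 Δ1=110010101 | 1Δ

yes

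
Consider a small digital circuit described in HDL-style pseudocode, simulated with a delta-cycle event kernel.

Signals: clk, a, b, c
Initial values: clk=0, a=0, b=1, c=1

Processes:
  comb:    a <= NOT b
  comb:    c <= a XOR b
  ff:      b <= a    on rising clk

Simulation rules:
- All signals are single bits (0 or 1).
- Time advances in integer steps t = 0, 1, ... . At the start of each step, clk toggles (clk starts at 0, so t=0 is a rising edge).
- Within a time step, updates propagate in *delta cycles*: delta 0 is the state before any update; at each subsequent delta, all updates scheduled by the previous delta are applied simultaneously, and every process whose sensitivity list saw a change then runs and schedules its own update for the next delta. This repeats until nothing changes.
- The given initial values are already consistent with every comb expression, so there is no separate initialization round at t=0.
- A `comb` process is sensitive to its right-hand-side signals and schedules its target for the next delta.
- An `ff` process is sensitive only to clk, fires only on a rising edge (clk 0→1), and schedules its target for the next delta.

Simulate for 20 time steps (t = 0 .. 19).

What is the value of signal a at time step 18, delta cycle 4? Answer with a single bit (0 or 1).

t0.Δ0 clk=0 c=1 a=0 b=1
t0.Δ1 clk=1 c=1 a=0 b=1
t0.Δ2 clk=1 c=1 a=0 b=0
t0.Δ3 clk=1 c=0 a=1 b=0
t0.Δ4 clk=1 c=1 a=1 b=0
t1.Δ0 clk=1 c=1 a=1 b=0
t1.Δ1 clk=0 c=1 a=1 b=0
t2.Δ0 clk=0 c=1 a=1 b=0
t2.Δ1 clk=1 c=1 a=1 b=0
t2.Δ2 clk=1 c=1 a=1 b=1
t2.Δ3 clk=1 c=0 a=0 b=1
t2.Δ4 clk=1 c=1 a=0 b=1
t3.Δ0 clk=1 c=1 a=0 b=1
t3.Δ1 clk=0 c=1 a=0 b=1
t4.Δ0 clk=0 c=1 a=0 b=1
t4.Δ1 clk=1 c=1 a=0 b=1
t4.Δ2 clk=1 c=1 a=0 b=0
t4.Δ3 clk=1 c=0 a=1 b=0
t4.Δ4 clk=1 c=1 a=1 b=0
t5.Δ0 clk=1 c=1 a=1 b=0
t5.Δ1 clk=0 c=1 a=1 b=0
t6.Δ0 clk=0 c=1 a=1 b=0
t6.Δ1 clk=1 c=1 a=1 b=0
t6.Δ2 clk=1 c=1 a=1 b=1
t6.Δ3 clk=1 c=0 a=0 b=1
t6.Δ4 clk=1 c=1 a=0 b=1
t7.Δ0 clk=1 c=1 a=0 b=1
t7.Δ1 clk=0 c=1 a=0 b=1
t8.Δ0 clk=0 c=1 a=0 b=1
t8.Δ1 clk=1 c=1 a=0 b=1
t8.Δ2 clk=1 c=1 a=0 b=0
t8.Δ3 clk=1 c=0 a=1 b=0
t8.Δ4 clk=1 c=1 a=1 b=0
t9.Δ0 clk=1 c=1 a=1 b=0
t9.Δ1 clk=0 c=1 a=1 b=0
t10.Δ0 clk=0 c=1 a=1 b=0
t10.Δ1 clk=1 c=1 a=1 b=0
t10.Δ2 clk=1 c=1 a=1 b=1
t10.Δ3 clk=1 c=0 a=0 b=1
t10.Δ4 clk=1 c=1 a=0 b=1
t11.Δ0 clk=1 c=1 a=0 b=1
t11.Δ1 clk=0 c=1 a=0 b=1
t12.Δ0 clk=0 c=1 a=0 b=1
t12.Δ1 clk=1 c=1 a=0 b=1
t12.Δ2 clk=1 c=1 a=0 b=0
t12.Δ3 clk=1 c=0 a=1 b=0
t12.Δ4 clk=1 c=1 a=1 b=0
t13.Δ0 clk=1 c=1 a=1 b=0
t13.Δ1 clk=0 c=1 a=1 b=0
t14.Δ0 clk=0 c=1 a=1 b=0
t14.Δ1 clk=1 c=1 a=1 b=0
t14.Δ2 clk=1 c=1 a=1 b=1
t14.Δ3 clk=1 c=0 a=0 b=1
t14.Δ4 clk=1 c=1 a=0 b=1
t15.Δ0 clk=1 c=1 a=0 b=1
t15.Δ1 clk=0 c=1 a=0 b=1
t16.Δ0 clk=0 c=1 a=0 b=1
t16.Δ1 clk=1 c=1 a=0 b=1
t16.Δ2 clk=1 c=1 a=0 b=0
t16.Δ3 clk=1 c=0 a=1 b=0
t16.Δ4 clk=1 c=1 a=1 b=0
t17.Δ0 clk=1 c=1 a=1 b=0
t17.Δ1 clk=0 c=1 a=1 b=0
t18.Δ0 clk=0 c=1 a=1 b=0
t18.Δ1 clk=1 c=1 a=1 b=0
t18.Δ2 clk=1 c=1 a=1 b=1
t18.Δ3 clk=1 c=0 a=0 b=1
t18.Δ4 clk=1 c=1 a=0 b=1
t19.Δ0 clk=1 c=1 a=0 b=1
t19.Δ1 clk=0 c=1 a=0 b=1

0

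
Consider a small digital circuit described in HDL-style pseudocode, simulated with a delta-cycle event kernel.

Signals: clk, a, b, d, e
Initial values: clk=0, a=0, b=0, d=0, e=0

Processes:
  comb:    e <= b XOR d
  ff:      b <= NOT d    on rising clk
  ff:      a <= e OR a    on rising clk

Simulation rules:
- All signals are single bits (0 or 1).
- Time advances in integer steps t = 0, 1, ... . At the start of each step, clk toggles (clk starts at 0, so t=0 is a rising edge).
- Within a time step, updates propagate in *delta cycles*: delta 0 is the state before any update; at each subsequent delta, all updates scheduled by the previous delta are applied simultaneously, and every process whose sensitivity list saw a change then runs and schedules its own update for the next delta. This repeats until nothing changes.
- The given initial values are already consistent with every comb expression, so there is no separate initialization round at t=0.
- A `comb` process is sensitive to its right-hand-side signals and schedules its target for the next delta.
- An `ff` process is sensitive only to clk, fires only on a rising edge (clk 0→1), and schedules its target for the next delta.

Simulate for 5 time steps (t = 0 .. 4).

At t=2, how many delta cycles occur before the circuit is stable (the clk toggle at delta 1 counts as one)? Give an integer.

[bits: e,b,clk,a,d]
t=0: Δ0=00000 Δ1=00100 Δ2=01100 Δ3=11100 | 3Δ
t=1: Δ0=11100 Δ1=11000 | 1Δ
t=2: Δ0=11000 Δ1=11100 Δ2=11110 | 2Δ
t=3: Δ0=11110 Δ1=11010 | 1Δ
t=4: Δ0=11010 Δ1=11110 | 1Δ

2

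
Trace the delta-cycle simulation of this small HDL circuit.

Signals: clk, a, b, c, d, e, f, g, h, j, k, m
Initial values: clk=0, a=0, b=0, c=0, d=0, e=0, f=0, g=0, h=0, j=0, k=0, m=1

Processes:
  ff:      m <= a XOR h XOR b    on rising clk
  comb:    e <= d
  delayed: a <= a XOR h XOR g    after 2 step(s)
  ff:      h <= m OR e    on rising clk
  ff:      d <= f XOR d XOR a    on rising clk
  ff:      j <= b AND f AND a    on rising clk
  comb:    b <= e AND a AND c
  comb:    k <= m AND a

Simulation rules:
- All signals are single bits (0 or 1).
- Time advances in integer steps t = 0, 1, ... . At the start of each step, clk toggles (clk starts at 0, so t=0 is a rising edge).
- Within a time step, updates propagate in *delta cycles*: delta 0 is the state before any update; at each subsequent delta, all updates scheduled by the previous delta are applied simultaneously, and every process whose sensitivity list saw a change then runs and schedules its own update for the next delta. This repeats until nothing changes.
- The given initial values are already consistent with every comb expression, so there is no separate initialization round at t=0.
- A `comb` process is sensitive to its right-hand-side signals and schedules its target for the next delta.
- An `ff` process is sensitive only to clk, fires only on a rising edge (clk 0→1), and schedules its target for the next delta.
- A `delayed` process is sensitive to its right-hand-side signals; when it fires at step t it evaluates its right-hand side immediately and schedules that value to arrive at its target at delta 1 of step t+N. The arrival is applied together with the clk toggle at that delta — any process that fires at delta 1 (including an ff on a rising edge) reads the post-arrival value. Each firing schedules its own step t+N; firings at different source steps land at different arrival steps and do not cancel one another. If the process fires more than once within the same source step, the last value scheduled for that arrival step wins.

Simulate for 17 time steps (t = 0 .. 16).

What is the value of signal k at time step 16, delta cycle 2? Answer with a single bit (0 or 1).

[bits: clk,h,a,b,d,m,e,j,k,f,c,g]
t=0: Δ0=000001000000 Δ1=100001000000 Δ2=110000000000 | 2Δ
t=1: Δ0=110000000000 Δ1=010000000000 | 1Δ
t=2: Δ0=010000000000 Δ1=111000000000 Δ2=101010000000 Δ3=101010100000 | 3Δ
t=3: Δ0=101010100000 Δ1=001010100000 | 1Δ
t=4: Δ0=001010100000 Δ1=101010100000 Δ2=111001100000 Δ3=111001001000 | 3Δ
t=5: Δ0=111001001000 Δ1=011001001000 | 1Δ
t=6: Δ0=011001001000 Δ1=110001001000 Δ2=110001000000 | 2Δ
t=7: Δ0=110001000000 Δ1=010001000000 | 1Δ
t=8: Δ0=010001000000 Δ1=111001000000 Δ2=111010001000 Δ3=111010100000 | 3Δ
t=9: Δ0=111010100000 Δ1=011010100000 | 1Δ
t=10: Δ0=011010100000 Δ1=110010100000 Δ2=110011100000 | 2Δ
t=11: Δ0=110011100000 Δ1=010011100000 | 1Δ
t=12: Δ0=010011100000 Δ1=111011100000 Δ2=111000101000 Δ3=111000000000 | 3Δ
t=13: Δ0=111000000000 Δ1=011000000000 | 1Δ
t=14: Δ0=011000000000 Δ1=110000000000 Δ2=100001000000 | 2Δ
t=15: Δ0=100001000000 Δ1=000001000000 | 1Δ
t=16: Δ0=000001000000 Δ1=100001000000 Δ2=110000000000 | 2Δ

0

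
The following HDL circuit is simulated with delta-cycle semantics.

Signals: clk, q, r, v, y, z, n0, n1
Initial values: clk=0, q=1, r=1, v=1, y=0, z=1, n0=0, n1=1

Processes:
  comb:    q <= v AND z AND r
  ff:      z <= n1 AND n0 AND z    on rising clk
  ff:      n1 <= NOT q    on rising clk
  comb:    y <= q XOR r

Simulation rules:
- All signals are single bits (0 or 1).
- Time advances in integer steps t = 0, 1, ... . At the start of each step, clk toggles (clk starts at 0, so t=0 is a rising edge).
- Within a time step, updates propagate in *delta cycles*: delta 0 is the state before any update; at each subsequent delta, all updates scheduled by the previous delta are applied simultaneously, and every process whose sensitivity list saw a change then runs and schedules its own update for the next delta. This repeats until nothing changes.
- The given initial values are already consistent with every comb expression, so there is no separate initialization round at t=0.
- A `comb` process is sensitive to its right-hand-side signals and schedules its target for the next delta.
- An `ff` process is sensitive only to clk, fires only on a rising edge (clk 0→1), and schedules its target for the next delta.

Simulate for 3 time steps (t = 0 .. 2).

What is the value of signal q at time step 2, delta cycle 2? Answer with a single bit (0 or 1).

[bits: y,n0,q,n1,clk,r,v,z]
t=0: Δ0=00110111 Δ1=00111111 Δ2=00101110 Δ3=00001110 Δ4=10001110 | 4Δ
t=1: Δ0=10001110 Δ1=10000110 | 1Δ
t=2: Δ0=10000110 Δ1=10001110 Δ2=10011110 | 2Δ

0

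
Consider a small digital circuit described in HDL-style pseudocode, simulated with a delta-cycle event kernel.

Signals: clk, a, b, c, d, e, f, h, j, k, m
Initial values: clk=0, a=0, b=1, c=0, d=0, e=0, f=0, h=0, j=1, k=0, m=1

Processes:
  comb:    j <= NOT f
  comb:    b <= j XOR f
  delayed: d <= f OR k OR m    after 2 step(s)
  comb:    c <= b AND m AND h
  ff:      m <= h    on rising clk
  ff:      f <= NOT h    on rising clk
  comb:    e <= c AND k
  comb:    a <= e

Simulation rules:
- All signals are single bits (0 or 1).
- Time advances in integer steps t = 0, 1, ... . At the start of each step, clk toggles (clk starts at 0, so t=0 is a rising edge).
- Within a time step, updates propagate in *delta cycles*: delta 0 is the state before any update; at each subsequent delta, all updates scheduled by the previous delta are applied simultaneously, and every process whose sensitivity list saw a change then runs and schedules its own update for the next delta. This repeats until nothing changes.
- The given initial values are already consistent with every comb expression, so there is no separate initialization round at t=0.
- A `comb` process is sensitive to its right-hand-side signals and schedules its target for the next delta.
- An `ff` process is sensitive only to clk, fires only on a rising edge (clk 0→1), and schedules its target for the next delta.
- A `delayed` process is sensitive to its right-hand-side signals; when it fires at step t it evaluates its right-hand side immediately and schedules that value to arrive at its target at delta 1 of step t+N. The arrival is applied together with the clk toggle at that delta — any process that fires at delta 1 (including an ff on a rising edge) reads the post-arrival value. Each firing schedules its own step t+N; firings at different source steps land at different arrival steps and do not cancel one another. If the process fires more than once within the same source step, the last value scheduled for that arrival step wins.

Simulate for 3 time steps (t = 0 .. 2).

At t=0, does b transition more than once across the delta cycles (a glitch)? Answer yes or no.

yes

t0.Δ0 e=0 j=1 k=0 f=0 d=0 a=0 b=1 m=1 h=0 clk=0 c=0
t0.Δ1 e=0 j=1 k=0 f=0 d=0 a=0 b=1 m=1 h=0 clk=1 c=0
t0.Δ2 e=0 j=1 k=0 f=1 d=0 a=0 b=1 m=0 h=0 clk=1 c=0
t0.Δ3 e=0 j=0 k=0 f=1 d=0 a=0 b=0 m=0 h=0 clk=1 c=0
t0.Δ4 e=0 j=0 k=0 f=1 d=0 a=0 b=1 m=0 h=0 clk=1 c=0
t1.Δ0 e=0 j=0 k=0 f=1 d=0 a=0 b=1 m=0 h=0 clk=1 c=0
t1.Δ1 e=0 j=0 k=0 f=1 d=0 a=0 b=1 m=0 h=0 clk=0 c=0
t2.Δ0 e=0 j=0 k=0 f=1 d=0 a=0 b=1 m=0 h=0 clk=0 c=0
t2.Δ1 e=0 j=0 k=0 f=1 d=1 a=0 b=1 m=0 h=0 clk=1 c=0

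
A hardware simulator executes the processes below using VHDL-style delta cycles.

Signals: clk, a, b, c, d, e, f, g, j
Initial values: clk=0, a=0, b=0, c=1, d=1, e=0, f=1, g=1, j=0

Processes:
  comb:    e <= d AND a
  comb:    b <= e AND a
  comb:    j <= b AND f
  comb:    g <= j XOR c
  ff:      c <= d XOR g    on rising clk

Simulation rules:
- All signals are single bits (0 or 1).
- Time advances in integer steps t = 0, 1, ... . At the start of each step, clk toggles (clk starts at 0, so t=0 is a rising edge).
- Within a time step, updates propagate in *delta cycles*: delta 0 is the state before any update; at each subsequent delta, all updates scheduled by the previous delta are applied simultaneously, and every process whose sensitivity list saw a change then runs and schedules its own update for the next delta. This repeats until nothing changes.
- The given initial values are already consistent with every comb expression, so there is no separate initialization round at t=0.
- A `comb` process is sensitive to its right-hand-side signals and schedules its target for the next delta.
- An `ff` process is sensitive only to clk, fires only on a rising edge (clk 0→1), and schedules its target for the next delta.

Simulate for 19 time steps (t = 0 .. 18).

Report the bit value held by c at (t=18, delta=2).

t0.Δ0 c=1 clk=0 f=1 d=1 e=0 j=0 g=1 b=0 a=0
t0.Δ1 c=1 clk=1 f=1 d=1 e=0 j=0 g=1 b=0 a=0
t0.Δ2 c=0 clk=1 f=1 d=1 e=0 j=0 g=1 b=0 a=0
t0.Δ3 c=0 clk=1 f=1 d=1 e=0 j=0 g=0 b=0 a=0
t1.Δ0 c=0 clk=1 f=1 d=1 e=0 j=0 g=0 b=0 a=0
t1.Δ1 c=0 clk=0 f=1 d=1 e=0 j=0 g=0 b=0 a=0
t2.Δ0 c=0 clk=0 f=1 d=1 e=0 j=0 g=0 b=0 a=0
t2.Δ1 c=0 clk=1 f=1 d=1 e=0 j=0 g=0 b=0 a=0
t2.Δ2 c=1 clk=1 f=1 d=1 e=0 j=0 g=0 b=0 a=0
t2.Δ3 c=1 clk=1 f=1 d=1 e=0 j=0 g=1 b=0 a=0
t3.Δ0 c=1 clk=1 f=1 d=1 e=0 j=0 g=1 b=0 a=0
t3.Δ1 c=1 clk=0 f=1 d=1 e=0 j=0 g=1 b=0 a=0
t4.Δ0 c=1 clk=0 f=1 d=1 e=0 j=0 g=1 b=0 a=0
t4.Δ1 c=1 clk=1 f=1 d=1 e=0 j=0 g=1 b=0 a=0
t4.Δ2 c=0 clk=1 f=1 d=1 e=0 j=0 g=1 b=0 a=0
t4.Δ3 c=0 clk=1 f=1 d=1 e=0 j=0 g=0 b=0 a=0
t5.Δ0 c=0 clk=1 f=1 d=1 e=0 j=0 g=0 b=0 a=0
t5.Δ1 c=0 clk=0 f=1 d=1 e=0 j=0 g=0 b=0 a=0
t6.Δ0 c=0 clk=0 f=1 d=1 e=0 j=0 g=0 b=0 a=0
t6.Δ1 c=0 clk=1 f=1 d=1 e=0 j=0 g=0 b=0 a=0
t6.Δ2 c=1 clk=1 f=1 d=1 e=0 j=0 g=0 b=0 a=0
t6.Δ3 c=1 clk=1 f=1 d=1 e=0 j=0 g=1 b=0 a=0
t7.Δ0 c=1 clk=1 f=1 d=1 e=0 j=0 g=1 b=0 a=0
t7.Δ1 c=1 clk=0 f=1 d=1 e=0 j=0 g=1 b=0 a=0
t8.Δ0 c=1 clk=0 f=1 d=1 e=0 j=0 g=1 b=0 a=0
t8.Δ1 c=1 clk=1 f=1 d=1 e=0 j=0 g=1 b=0 a=0
t8.Δ2 c=0 clk=1 f=1 d=1 e=0 j=0 g=1 b=0 a=0
t8.Δ3 c=0 clk=1 f=1 d=1 e=0 j=0 g=0 b=0 a=0
t9.Δ0 c=0 clk=1 f=1 d=1 e=0 j=0 g=0 b=0 a=0
t9.Δ1 c=0 clk=0 f=1 d=1 e=0 j=0 g=0 b=0 a=0
t10.Δ0 c=0 clk=0 f=1 d=1 e=0 j=0 g=0 b=0 a=0
t10.Δ1 c=0 clk=1 f=1 d=1 e=0 j=0 g=0 b=0 a=0
t10.Δ2 c=1 clk=1 f=1 d=1 e=0 j=0 g=0 b=0 a=0
t10.Δ3 c=1 clk=1 f=1 d=1 e=0 j=0 g=1 b=0 a=0
t11.Δ0 c=1 clk=1 f=1 d=1 e=0 j=0 g=1 b=0 a=0
t11.Δ1 c=1 clk=0 f=1 d=1 e=0 j=0 g=1 b=0 a=0
t12.Δ0 c=1 clk=0 f=1 d=1 e=0 j=0 g=1 b=0 a=0
t12.Δ1 c=1 clk=1 f=1 d=1 e=0 j=0 g=1 b=0 a=0
t12.Δ2 c=0 clk=1 f=1 d=1 e=0 j=0 g=1 b=0 a=0
t12.Δ3 c=0 clk=1 f=1 d=1 e=0 j=0 g=0 b=0 a=0
t13.Δ0 c=0 clk=1 f=1 d=1 e=0 j=0 g=0 b=0 a=0
t13.Δ1 c=0 clk=0 f=1 d=1 e=0 j=0 g=0 b=0 a=0
t14.Δ0 c=0 clk=0 f=1 d=1 e=0 j=0 g=0 b=0 a=0
t14.Δ1 c=0 clk=1 f=1 d=1 e=0 j=0 g=0 b=0 a=0
t14.Δ2 c=1 clk=1 f=1 d=1 e=0 j=0 g=0 b=0 a=0
t14.Δ3 c=1 clk=1 f=1 d=1 e=0 j=0 g=1 b=0 a=0
t15.Δ0 c=1 clk=1 f=1 d=1 e=0 j=0 g=1 b=0 a=0
t15.Δ1 c=1 clk=0 f=1 d=1 e=0 j=0 g=1 b=0 a=0
t16.Δ0 c=1 clk=0 f=1 d=1 e=0 j=0 g=1 b=0 a=0
t16.Δ1 c=1 clk=1 f=1 d=1 e=0 j=0 g=1 b=0 a=0
t16.Δ2 c=0 clk=1 f=1 d=1 e=0 j=0 g=1 b=0 a=0
t16.Δ3 c=0 clk=1 f=1 d=1 e=0 j=0 g=0 b=0 a=0
t17.Δ0 c=0 clk=1 f=1 d=1 e=0 j=0 g=0 b=0 a=0
t17.Δ1 c=0 clk=0 f=1 d=1 e=0 j=0 g=0 b=0 a=0
t18.Δ0 c=0 clk=0 f=1 d=1 e=0 j=0 g=0 b=0 a=0
t18.Δ1 c=0 clk=1 f=1 d=1 e=0 j=0 g=0 b=0 a=0
t18.Δ2 c=1 clk=1 f=1 d=1 e=0 j=0 g=0 b=0 a=0
t18.Δ3 c=1 clk=1 f=1 d=1 e=0 j=0 g=1 b=0 a=0

1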